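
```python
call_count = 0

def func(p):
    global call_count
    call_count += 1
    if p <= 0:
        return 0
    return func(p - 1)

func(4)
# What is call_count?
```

Linear recursion stepping by 1: 5 calls from p=4 down to ≤0.

Answer: 5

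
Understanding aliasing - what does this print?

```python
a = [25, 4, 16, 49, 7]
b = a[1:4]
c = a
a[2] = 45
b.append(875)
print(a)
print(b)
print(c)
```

Key concept: slice vs alias.
Step by step:
`a = [25, 4, 16, 49, 7]` → a = [25, 4, 16, 49, 7]
`b = a[1:4]` → b = [4, 16, 49]
`c = a` → c = [25, 4, 16, 49, 7] (same object as a)
`a[2] = 45` → a = [25, 4, 45, 49, 7] (same object as c); c = [25, 4, 45, 49, 7] (same object as a)
`b.append(875)` → b = [4, 16, 49, 875]
`print(a)` → prints [25, 4, 45, 49, 7]
`print(b)` → prints [4, 16, 49, 875]
`print(c)` → prints [25, 4, 45, 49, 7]

Answer:
[25, 4, 45, 49, 7]
[4, 16, 49, 875]
[25, 4, 45, 49, 7]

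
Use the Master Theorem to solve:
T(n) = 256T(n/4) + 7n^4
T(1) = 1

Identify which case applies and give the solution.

a=256, b=4, f(n)=7n^4. log_4(256) = 4. Since c=4 = 4, Case 2 applies: T(n) = Θ(n^log_b(a) · log n) = O(n^4 log n).

Answer: O(n^4 log n) - Case 2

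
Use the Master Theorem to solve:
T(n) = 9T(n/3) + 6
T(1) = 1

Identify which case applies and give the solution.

a=9, b=3, f(n)=6. log_3(9) = 2. Since c=0 < 2, Case 1 applies: T(n) = Θ(n^log_b(a)) = O(n^2).

Answer: O(n^2) - Case 1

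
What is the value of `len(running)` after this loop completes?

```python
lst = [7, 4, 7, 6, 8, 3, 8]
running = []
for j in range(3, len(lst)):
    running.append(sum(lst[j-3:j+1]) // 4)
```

Number of 4-element averages
`running` takes the values: [] → [6] → [6, 6] → [6, 6, 6] → [6, 6, 6, 6]
So `len(running)` = 4

Answer: 4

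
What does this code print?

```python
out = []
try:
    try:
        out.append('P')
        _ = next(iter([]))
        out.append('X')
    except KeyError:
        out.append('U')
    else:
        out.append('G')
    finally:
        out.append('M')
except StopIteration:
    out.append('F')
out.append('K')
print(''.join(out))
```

Execution trace: 'P' (try body) → 'M' (finally) → 'F' (outer except StopIteration) → 'K' (after the try/except). Output: PMFK

Answer: PMFK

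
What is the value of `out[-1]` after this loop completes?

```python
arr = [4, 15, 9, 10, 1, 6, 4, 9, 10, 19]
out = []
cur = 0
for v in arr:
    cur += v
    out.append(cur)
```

Cumulative sum ends at 87
`out` takes the values: [] → [4] → [4, 19] → [4, 19, 28] → [4, 19, 28, 38] → [4, 19, 28, 38, 39] → [4, 19, 28, 38, 39, 45] → [4, 19, 28, 38, 39, 45, 49] → [4, 19, 28, 38, 39, 45, 49, 58] → [4, 19, 28, 38, 39, 45, 49, 58, 68] → [4, 19, 28, 38, 39, 45, 49, 58, 68, 87]
So `out[-1]` = 87

Answer: 87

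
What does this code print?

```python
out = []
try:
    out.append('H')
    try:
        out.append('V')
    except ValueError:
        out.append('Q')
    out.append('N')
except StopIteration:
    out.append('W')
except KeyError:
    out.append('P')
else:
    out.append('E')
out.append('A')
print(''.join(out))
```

Execution trace: 'H' (try body) → 'V' (inner try body, no exception) → 'N' (try body, no exception) → 'E' (else) → 'A' (after the try/except). Output: HVNEA

Answer: HVNEA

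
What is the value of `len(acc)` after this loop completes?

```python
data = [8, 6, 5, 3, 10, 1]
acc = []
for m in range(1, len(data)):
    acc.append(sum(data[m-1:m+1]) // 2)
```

Number of 2-element averages
`acc` takes the values: [] → [7] → [7, 5] → [7, 5, 4] → [7, 5, 4, 6] → [7, 5, 4, 6, 5]
So `len(acc)` = 5

Answer: 5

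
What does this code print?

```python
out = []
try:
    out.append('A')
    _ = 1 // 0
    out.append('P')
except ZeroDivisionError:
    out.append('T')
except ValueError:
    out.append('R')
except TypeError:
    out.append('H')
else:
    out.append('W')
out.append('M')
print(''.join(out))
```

Execution trace: 'A' (try body) → 'T' (except ZeroDivisionError) → 'M' (after the try/except). Output: ATM

Answer: ATM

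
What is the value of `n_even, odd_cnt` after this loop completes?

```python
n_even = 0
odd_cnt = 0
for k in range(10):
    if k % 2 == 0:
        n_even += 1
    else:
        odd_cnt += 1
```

Count evens and odds in range(10)
`n_even, odd_cnt` takes the values: (0, 0) → (1, 0) → (1, 1) → (2, 1) → (2, 2) → (3, 2) → (3, 3) → (4, 3) → (4, 4) → (5, 4) → (5, 5)

Answer: 5, 5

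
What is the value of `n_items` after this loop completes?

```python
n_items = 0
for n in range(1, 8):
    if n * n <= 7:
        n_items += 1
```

Count numbers where n² ≤ 7
`n_items` takes the values: 0 → 1 → 2

Answer: 2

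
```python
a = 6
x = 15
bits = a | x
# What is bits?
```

Trace:
`a = 6` → a = 6
`x = 15` → x = 15
`bits = a | x` → bits = 15
So bits = 15

Answer: 15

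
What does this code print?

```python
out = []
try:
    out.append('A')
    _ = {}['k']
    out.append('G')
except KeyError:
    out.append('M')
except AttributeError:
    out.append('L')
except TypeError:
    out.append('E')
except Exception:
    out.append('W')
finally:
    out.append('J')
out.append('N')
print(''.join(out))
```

Execution trace: 'A' (try body) → 'M' (except KeyError) → 'J' (finally) → 'N' (after the try/except). Output: AMJN

Answer: AMJN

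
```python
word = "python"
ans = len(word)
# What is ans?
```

Trace:
`word = "python"` → word = 'python'
`ans = len(word)` → ans = 6
So ans = 6

Answer: 6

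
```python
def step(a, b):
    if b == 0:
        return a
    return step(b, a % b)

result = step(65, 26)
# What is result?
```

step(65, 26) -> step(26, 13) -> step(13, 0) -> 13

Answer: 13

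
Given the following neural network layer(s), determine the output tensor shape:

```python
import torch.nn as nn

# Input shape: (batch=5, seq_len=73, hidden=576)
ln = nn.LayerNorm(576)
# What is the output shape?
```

Input: (5, 73, 576) -> Output: (5, 73, 576)

Answer: (5, 73, 576)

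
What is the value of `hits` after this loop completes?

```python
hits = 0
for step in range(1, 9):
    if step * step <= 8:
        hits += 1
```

Count numbers where step² ≤ 8
`hits` takes the values: 0 → 1 → 2

Answer: 2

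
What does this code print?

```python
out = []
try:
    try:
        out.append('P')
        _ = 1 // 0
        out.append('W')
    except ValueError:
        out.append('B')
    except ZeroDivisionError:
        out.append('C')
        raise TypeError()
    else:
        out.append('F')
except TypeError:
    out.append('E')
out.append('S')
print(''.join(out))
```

Execution trace: 'P' (inner try body) → 'C' (inner except ZeroDivisionError) → 'E' (outer except TypeError) → 'S' (after the try/except). Output: PCES

Answer: PCES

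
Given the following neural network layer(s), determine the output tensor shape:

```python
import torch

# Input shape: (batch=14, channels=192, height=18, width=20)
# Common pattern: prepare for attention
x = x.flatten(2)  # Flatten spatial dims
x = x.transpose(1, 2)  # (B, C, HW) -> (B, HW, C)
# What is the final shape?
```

Input: (14, 192, 18, 20) -> after flatten(2): (14, 192, 360) -> Output: (14, 360, 192)

Answer: (14, 360, 192)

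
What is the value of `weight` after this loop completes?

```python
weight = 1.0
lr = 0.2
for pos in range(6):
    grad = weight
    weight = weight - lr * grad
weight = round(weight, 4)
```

Gradient descent: w = 1.0 * (1 - 0.2)^6
`weight` takes the values: 1.0 → 0.8 → 0.64 → 0.512 → 0.4096 → 0.32768 → 0.262144 → 0.2621

Answer: 0.2621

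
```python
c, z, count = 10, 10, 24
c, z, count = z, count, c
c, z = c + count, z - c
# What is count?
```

Trace:
`c, z, count = 10, 10, 24` → c = 10; z = 10; count = 24
`c, z, count = z, count, c` → c = 10; z = 24; count = 10
`c, z = c + count, z - c` → c = 20; z = 14
So count = 10

Answer: 10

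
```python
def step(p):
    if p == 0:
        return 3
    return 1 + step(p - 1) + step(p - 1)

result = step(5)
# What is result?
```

step(p) = 1 + 2·step(p-1), step(0)=3. Closed form: (3+1)·2^5 - 1 = 127.

Answer: 127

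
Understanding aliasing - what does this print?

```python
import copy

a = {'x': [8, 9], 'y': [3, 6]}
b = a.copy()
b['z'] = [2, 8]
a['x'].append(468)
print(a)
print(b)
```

Key concept: shallow copy of dict with mutable values.
Step by step:
`a = {'x': [8, 9], 'y': [3, 6]}` → a = {'x': [8, 9], 'y': [3, 6]}
`b = a.copy()` → b = {'x': [8, 9], 'y': [3, 6]}
`b['z'] = [2, 8]` → b = {'x': [8, 9], 'y': [3, 6], 'z': [2, 8]}
`a['x'].append(468)` → a = {'x': [8, 9, 468], 'y': [3, 6]}; b = {'x': [8, 9, 468], 'y': [3, 6], 'z': [2, 8]}
`print(a)` → prints {'x': [8, 9, 468], 'y': [3, 6]}
`print(b)` → prints {'x': [8, 9, 468], 'y': [3, 6], 'z': [2, 8]}

Answer:
{'x': [8, 9, 468], 'y': [3, 6]}
{'x': [8, 9, 468], 'y': [3, 6], 'z': [2, 8]}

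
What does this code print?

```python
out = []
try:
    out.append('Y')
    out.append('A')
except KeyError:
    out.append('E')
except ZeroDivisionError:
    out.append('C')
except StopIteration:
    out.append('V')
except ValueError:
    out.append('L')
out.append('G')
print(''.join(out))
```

Execution trace: 'Y' (try body) → 'A' (try body, no exception) → 'G' (after the try/except). Output: YAG

Answer: YAG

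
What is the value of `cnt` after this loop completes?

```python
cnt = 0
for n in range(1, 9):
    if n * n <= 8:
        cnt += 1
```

Count numbers where n² ≤ 8
`cnt` takes the values: 0 → 1 → 2

Answer: 2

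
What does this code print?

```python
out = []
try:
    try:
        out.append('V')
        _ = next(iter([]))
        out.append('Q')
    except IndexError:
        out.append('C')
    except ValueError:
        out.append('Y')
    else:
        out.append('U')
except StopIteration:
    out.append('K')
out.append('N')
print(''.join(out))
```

Execution trace: 'V' (try body) → 'K' (outer except StopIteration) → 'N' (after the try/except). Output: VKN

Answer: VKN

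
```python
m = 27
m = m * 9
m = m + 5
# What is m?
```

Trace:
`m = 27` → m = 27
`m = m * 9` → m = 243
`m = m + 5` → m = 248
So m = 248

Answer: 248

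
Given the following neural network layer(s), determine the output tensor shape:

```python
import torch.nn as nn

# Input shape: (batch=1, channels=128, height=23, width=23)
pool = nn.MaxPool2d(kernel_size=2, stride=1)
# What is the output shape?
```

Input: (1, 128, 23, 23) -> Output: (1, 128, 22, 22)

Answer: (1, 128, 22, 22)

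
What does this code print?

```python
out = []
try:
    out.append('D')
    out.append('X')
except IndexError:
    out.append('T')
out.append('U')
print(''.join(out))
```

Execution trace: 'D' (try body) → 'X' (try body, no exception) → 'U' (after the try/except). Output: DXU

Answer: DXU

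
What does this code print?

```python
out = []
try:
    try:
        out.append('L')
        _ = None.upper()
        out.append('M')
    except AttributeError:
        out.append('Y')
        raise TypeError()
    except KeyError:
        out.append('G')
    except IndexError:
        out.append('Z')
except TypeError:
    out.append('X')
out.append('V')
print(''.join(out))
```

Execution trace: 'L' (inner try body) → 'Y' (inner except AttributeError) → 'X' (outer except TypeError) → 'V' (after the try/except). Output: LYXV

Answer: LYXV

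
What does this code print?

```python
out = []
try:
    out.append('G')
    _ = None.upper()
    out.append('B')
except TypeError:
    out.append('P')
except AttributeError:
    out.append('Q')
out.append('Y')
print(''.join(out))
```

Execution trace: 'G' (try body) → 'Q' (except AttributeError) → 'Y' (after the try/except). Output: GQY

Answer: GQY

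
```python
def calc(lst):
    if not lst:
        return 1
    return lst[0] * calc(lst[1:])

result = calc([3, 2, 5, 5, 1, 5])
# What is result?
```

Product over [3, 2, 5, 5, 1, 5] = 3 * 2 * 5 * 5 * 1 * 5 = 750

Answer: 750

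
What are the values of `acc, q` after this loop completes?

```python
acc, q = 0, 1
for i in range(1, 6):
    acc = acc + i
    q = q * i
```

Sum and factorial of 1 to 5
`acc, q` takes the values: (0, 1) → (1, 1) → (3, 1) → (3, 2) → (6, 2) → (6, 6) → (10, 6) → (10, 24) → (15, 24) → (15, 120)

Answer: 15, 120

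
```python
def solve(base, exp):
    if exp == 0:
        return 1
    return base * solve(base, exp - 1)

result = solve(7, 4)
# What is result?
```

solve(7, 4) = 7 * 7 * 7 * 7 = 2401

Answer: 2401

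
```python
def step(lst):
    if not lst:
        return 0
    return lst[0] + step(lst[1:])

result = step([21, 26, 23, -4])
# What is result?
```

21 + 26 + 23 + (-4) + 0 = 66

Answer: 66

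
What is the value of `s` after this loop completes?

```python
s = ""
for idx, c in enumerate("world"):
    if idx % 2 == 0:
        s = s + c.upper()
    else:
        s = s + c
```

Uppercase even positions in 'world'
`s` takes the values: "" → "W" → "Wo" → "WoR" → "WoRl" → "WoRlD"

Answer: "WoRlD"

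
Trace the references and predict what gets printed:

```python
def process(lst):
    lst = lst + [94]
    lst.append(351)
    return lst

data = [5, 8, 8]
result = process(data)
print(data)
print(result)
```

Key concept: rebinding parameter vs mutation.
Step by step:
`data = [5, 8, 8]` → data = [5, 8, 8]
`result = process(data)` → result = [5, 8, 8, 94, 351]
`print(data)` → prints [5, 8, 8]
`print(result)` → prints [5, 8, 8, 94, 351]

Answer:
[5, 8, 8]
[5, 8, 8, 94, 351]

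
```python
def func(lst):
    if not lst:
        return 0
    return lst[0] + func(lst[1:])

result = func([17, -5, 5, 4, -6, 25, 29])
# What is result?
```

17 + (-5) + 5 + 4 + (-6) + 25 + 29 + 0 = 69

Answer: 69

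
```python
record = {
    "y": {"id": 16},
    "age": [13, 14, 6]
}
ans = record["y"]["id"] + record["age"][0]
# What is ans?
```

Trace:
`record = { ...` → record = {'y': {'id': 16}, 'age': [13, 14, 6]}
`ans = record["y"]["id"] + record["age"][0]` → ans = 29
So ans = 29

Answer: 29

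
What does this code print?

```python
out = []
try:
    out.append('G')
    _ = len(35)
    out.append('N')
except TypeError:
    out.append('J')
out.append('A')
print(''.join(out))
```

Execution trace: 'G' (try body) → 'J' (except TypeError) → 'A' (after the try/except). Output: GJA

Answer: GJA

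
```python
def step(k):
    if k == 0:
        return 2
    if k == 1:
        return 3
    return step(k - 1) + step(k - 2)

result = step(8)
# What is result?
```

Build up from base cases: step(0)=2, step(1)=3, step(2)=5, step(3)=8, step(4)=13, step(5)=21, step(6)=34, ..., step(8)=89

Answer: 89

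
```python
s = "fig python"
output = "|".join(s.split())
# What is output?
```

Trace:
`s = "fig python"` → s = 'fig python'
`output = "|".join(s.split())` → output = 'fig|python'
So output = 'fig|python'

Answer: 'fig|python'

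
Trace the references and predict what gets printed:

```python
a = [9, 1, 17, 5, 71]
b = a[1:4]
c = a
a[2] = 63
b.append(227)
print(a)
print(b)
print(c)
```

Key concept: slice vs alias.
Step by step:
`a = [9, 1, 17, 5, 71]` → a = [9, 1, 17, 5, 71]
`b = a[1:4]` → b = [1, 17, 5]
`c = a` → c = [9, 1, 17, 5, 71] (same object as a)
`a[2] = 63` → a = [9, 1, 63, 5, 71] (same object as c); c = [9, 1, 63, 5, 71] (same object as a)
`b.append(227)` → b = [1, 17, 5, 227]
`print(a)` → prints [9, 1, 63, 5, 71]
`print(b)` → prints [1, 17, 5, 227]
`print(c)` → prints [9, 1, 63, 5, 71]

Answer:
[9, 1, 63, 5, 71]
[1, 17, 5, 227]
[9, 1, 63, 5, 71]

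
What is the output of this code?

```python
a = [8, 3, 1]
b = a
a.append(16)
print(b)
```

Key concept: basic list aliasing.
Step by step:
`a = [8, 3, 1]` → a = [8, 3, 1]
`b = a` → b = [8, 3, 1] (same object as a)
`a.append(16)` → a = [8, 3, 1, 16] (same object as b); b = [8, 3, 1, 16] (same object as a)
`print(b)` → prints [8, 3, 1, 16]

Answer: [8, 3, 1, 16]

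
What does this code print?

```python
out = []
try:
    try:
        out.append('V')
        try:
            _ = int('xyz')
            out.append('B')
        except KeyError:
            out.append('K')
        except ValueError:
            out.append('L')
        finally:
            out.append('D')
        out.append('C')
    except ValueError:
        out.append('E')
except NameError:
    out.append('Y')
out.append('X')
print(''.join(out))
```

Execution trace: 'V' (try body) → 'L' (inner except ValueError) → 'D' (inner finally) → 'C' (try body, no exception) → 'X' (after the try/except). Output: VLDCX

Answer: VLDCX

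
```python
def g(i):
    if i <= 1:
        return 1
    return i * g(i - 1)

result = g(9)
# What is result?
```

g(9) = 9 * 8 * 7 * 6 * 5 * 4 * 3 * 2 * 1 = 362880

Answer: 362880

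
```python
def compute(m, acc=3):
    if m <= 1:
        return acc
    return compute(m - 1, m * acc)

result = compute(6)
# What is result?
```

Accumulator trace (n, acc): (6, 3) -> (5, 18) -> (4, 90) -> (3, 360) -> (2, 1080) -> (1, 2160) -> return 2160

Answer: 2160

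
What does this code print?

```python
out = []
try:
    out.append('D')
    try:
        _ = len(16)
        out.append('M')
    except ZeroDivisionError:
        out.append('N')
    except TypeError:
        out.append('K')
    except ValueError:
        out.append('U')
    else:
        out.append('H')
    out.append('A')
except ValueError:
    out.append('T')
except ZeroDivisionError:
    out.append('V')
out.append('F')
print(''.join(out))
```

Execution trace: 'D' (try body) → 'K' (inner except TypeError) → 'A' (try body, no exception) → 'F' (after the try/except). Output: DKAF

Answer: DKAF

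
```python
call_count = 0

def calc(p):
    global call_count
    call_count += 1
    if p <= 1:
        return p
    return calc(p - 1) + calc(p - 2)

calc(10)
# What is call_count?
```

Calls(p) = 1 + Calls(p-1) + Calls(p-2); Calls(0)=Calls(1)=1. For p=10 this gives 177.

Answer: 177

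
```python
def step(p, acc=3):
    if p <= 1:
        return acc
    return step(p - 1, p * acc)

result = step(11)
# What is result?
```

Accumulator trace (n, acc): (11, 3) -> (10, 33) -> (9, 330) -> (8, 2970) -> (7, 23760) -> (6, 166320) -> (5, 997920) -> (4, 4989600) -> (3, 19958400) -> (2, 59875200) -> (1, 119750400) -> return 119750400

Answer: 119750400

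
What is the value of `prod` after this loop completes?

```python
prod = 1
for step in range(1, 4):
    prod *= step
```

3! = 6
`prod` takes the values: 1 → 2 → 6

Answer: 6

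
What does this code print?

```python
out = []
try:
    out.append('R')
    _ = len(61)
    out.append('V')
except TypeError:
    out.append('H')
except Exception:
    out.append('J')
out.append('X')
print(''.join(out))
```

Execution trace: 'R' (try body) → 'H' (except TypeError) → 'X' (after the try/except). Output: RHX

Answer: RHX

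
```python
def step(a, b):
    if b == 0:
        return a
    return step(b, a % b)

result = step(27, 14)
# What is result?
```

step(27, 14) -> step(14, 13) -> step(13, 1) -> step(1, 0) -> 1

Answer: 1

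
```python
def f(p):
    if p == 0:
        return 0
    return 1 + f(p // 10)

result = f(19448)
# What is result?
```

Count of digits of 19448: 5

Answer: 5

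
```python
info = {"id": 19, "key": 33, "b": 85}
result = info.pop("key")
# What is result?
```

Trace:
`info = {"id": 19, "key": 33, "b": 85}` → info = {'id': 19, 'key': 33, 'b': 85}
`result = info.pop("key")` → info = {'id': 19, 'b': 85}; result = 33
So result = 33

Answer: 33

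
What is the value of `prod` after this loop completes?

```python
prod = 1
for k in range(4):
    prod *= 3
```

3^4 = 81
`prod` takes the values: 1 → 3 → 9 → 27 → 81

Answer: 81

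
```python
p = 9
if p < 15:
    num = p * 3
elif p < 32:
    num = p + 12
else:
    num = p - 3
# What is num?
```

Trace:
`p = 9` → p = 9
`if p < 15: ...` → p < 15 is True → num = 27
So num = 27

Answer: 27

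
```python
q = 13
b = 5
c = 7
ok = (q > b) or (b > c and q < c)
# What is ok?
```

Trace:
`q = 13` → q = 13
`b = 5` → b = 5
`c = 7` → c = 7
`ok = (q > b) or (b > c and q < c)` → ok = True
So ok = True

Answer: True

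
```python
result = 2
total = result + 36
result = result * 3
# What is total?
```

Trace:
`result = 2` → result = 2
`total = result + 36` → total = 38
`result = result * 3` → result = 6
So total = 38

Answer: 38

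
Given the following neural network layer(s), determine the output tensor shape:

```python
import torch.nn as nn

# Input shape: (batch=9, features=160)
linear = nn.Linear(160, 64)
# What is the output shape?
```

Input: (9, 160) -> Output: (9, 64)

Answer: (9, 64)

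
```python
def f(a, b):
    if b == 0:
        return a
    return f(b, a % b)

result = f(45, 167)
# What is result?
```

f(45, 167) -> f(167, 45) -> f(45, 32) -> f(32, 13) -> f(13, 6) -> f(6, 1) -> f(1, 0) -> 1

Answer: 1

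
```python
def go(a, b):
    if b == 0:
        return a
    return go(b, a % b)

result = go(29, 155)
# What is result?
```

go(29, 155) -> go(155, 29) -> go(29, 10) -> go(10, 9) -> go(9, 1) -> go(1, 0) -> 1

Answer: 1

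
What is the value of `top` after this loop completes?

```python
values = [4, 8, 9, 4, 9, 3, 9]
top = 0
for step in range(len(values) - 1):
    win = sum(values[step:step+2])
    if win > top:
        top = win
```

Max sum of 2-element window in [4, 8, 9, 4, 9, 3, 9]
`top` takes the values: 0 → 12 → 17

Answer: 17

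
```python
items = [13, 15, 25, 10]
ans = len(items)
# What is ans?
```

Trace:
`items = [13, 15, 25, 10]` → items = [13, 15, 25, 10]
`ans = len(items)` → ans = 4
So ans = 4

Answer: 4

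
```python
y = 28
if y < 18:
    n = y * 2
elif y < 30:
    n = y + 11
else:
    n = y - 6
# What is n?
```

Trace:
`y = 28` → y = 28
`if y < 18: ...` → y < 18 is False, y < 30 is True → n = 39
So n = 39

Answer: 39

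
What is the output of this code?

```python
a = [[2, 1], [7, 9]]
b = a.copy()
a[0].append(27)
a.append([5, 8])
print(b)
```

Key concept: shallow copy with nested lists.
Step by step:
`a = [[2, 1], [7, 9]]` → a = [[2, 1], [7, 9]]
`b = a.copy()` → b = [[2, 1], [7, 9]]
`a[0].append(27)` → a = [[2, 1, 27], [7, 9]]; b = [[2, 1, 27], [7, 9]]
`a.append([5, 8])` → a = [[2, 1, 27], [7, 9], [5, 8]]
`print(b)` → prints [[2, 1, 27], [7, 9]]

Answer: [[2, 1, 27], [7, 9]]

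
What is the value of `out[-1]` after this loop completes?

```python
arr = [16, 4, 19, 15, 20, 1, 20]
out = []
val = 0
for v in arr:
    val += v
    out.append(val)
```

Cumulative sum ends at 95
`out` takes the values: [] → [16] → [16, 20] → [16, 20, 39] → [16, 20, 39, 54] → [16, 20, 39, 54, 74] → [16, 20, 39, 54, 74, 75] → [16, 20, 39, 54, 74, 75, 95]
So `out[-1]` = 95

Answer: 95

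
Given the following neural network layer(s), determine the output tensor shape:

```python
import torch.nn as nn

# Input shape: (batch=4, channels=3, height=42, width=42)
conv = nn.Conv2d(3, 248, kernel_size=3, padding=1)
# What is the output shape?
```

Input: (4, 3, 42, 42) -> Output: (4, 248, 42, 42)

Answer: (4, 248, 42, 42)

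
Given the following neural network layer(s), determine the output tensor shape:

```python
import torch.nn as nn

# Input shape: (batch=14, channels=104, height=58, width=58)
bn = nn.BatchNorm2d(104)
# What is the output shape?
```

Input: (14, 104, 58, 58) -> Output: (14, 104, 58, 58)

Answer: (14, 104, 58, 58)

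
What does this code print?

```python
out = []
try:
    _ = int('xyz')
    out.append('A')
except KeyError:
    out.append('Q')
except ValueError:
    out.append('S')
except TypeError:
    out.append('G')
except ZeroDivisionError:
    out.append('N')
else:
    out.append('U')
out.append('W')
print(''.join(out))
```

Execution trace: 'S' (except ValueError) → 'W' (after the try/except). Output: SW

Answer: SW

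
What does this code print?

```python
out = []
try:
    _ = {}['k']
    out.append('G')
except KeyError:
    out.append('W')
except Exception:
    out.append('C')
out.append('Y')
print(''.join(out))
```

Execution trace: 'W' (except KeyError) → 'Y' (after the try/except). Output: WY

Answer: WY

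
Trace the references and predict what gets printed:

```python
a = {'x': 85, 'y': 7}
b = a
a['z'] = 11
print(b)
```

Key concept: dict aliasing.
Step by step:
`a = {'x': 85, 'y': 7}` → a = {'x': 85, 'y': 7}
`b = a` → b = {'x': 85, 'y': 7} (same object as a)
`a['z'] = 11` → a = {'x': 85, 'y': 7, 'z': 11} (same object as b); b = {'x': 85, 'y': 7, 'z': 11} (same object as a)
`print(b)` → prints {'x': 85, 'y': 7, 'z': 11}

Answer: {'x': 85, 'y': 7, 'z': 11}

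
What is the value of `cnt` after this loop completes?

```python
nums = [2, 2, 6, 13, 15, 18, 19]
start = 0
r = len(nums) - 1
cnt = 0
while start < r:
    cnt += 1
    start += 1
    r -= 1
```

Iterations until pointers meet (list length 7)
`cnt` takes the values: 0 → 1 → 2 → 3

Answer: 3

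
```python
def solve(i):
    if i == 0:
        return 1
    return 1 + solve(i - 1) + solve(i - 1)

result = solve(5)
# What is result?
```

solve(i) = 1 + 2·solve(i-1), solve(0)=1. Closed form: (1+1)·2^5 - 1 = 63.

Answer: 63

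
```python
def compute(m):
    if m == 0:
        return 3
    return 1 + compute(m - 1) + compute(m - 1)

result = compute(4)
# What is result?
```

compute(m) = 1 + 2·compute(m-1), compute(0)=3. Closed form: (3+1)·2^4 - 1 = 63.

Answer: 63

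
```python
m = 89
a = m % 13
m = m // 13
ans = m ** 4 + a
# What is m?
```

Trace:
`m = 89` → m = 89
`a = m % 13` → a = 11
`m = m // 13` → m = 6
`ans = m ** 4 + a` → ans = 1307
So m = 6

Answer: 6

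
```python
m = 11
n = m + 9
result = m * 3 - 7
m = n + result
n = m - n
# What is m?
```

Trace:
`m = 11` → m = 11
`n = m + 9` → n = 20
`result = m * 3 - 7` → result = 26
`m = n + result` → m = 46
`n = m - n` → n = 26
So m = 46

Answer: 46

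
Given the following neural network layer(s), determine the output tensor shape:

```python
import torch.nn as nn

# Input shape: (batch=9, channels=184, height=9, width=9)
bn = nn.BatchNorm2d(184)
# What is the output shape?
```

Input: (9, 184, 9, 9) -> Output: (9, 184, 9, 9)

Answer: (9, 184, 9, 9)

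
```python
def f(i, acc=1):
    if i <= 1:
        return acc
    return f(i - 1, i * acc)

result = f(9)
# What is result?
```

Accumulator trace (n, acc): (9, 1) -> (8, 9) -> (7, 72) -> (6, 504) -> (5, 3024) -> (4, 15120) -> (3, 60480) -> (2, 181440) -> (1, 362880) -> return 362880

Answer: 362880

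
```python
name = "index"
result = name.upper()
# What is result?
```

Trace:
`name = "index"` → name = 'index'
`result = name.upper()` → result = 'INDEX'
So result = 'INDEX'

Answer: 'INDEX'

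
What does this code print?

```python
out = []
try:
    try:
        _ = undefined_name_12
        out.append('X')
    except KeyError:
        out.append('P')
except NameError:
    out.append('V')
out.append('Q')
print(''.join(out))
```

Execution trace: 'V' (outer except NameError) → 'Q' (after the try/except). Output: VQ

Answer: VQ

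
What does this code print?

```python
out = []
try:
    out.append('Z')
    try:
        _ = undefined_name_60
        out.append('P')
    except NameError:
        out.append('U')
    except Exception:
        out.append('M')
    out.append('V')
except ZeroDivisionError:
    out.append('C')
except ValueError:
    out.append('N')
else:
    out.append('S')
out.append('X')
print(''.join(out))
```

Execution trace: 'Z' (try body) → 'U' (inner except NameError) → 'V' (try body, no exception) → 'S' (else) → 'X' (after the try/except). Output: ZUVSX

Answer: ZUVSX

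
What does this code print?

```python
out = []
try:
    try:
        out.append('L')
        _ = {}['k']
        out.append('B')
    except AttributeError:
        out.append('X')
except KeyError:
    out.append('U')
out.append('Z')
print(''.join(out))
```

Execution trace: 'L' (try body) → 'U' (outer except KeyError) → 'Z' (after the try/except). Output: LUZ

Answer: LUZ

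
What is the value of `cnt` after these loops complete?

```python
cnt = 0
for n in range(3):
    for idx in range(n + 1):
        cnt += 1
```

Triangle: 1 + 2 + ... + 3
`cnt` takes the values: 0 → 1 → 2 → 3 → 4 → 5 → 6

Answer: 6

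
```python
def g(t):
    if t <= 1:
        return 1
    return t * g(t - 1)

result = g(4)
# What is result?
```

g(4) = 4 * 3 * 2 * 1 = 24

Answer: 24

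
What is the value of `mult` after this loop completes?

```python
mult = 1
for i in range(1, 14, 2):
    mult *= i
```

Product of 1, 3, 5, ... up to 13
`mult` takes the values: 1 → 3 → 15 → 105 → 945 → 10395 → 135135

Answer: 135135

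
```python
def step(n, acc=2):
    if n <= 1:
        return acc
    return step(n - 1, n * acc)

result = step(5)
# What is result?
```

Accumulator trace (n, acc): (5, 2) -> (4, 10) -> (3, 40) -> (2, 120) -> (1, 240) -> return 240

Answer: 240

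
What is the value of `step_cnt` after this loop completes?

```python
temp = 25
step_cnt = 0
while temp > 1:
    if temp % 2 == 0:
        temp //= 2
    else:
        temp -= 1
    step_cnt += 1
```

Steps to reduce 25 to 1
`step_cnt` takes the values: 0 → 1 → 2 → 3 → 4 → 5 → 6

Answer: 6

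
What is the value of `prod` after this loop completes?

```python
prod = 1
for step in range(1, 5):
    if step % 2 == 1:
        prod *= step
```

Product of odd numbers 1 to 4
`prod` takes the values: 1 → 3

Answer: 3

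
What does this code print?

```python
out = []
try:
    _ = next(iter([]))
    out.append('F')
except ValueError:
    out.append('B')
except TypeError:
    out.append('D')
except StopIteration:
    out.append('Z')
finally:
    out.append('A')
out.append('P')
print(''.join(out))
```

Execution trace: 'Z' (except StopIteration) → 'A' (finally) → 'P' (after the try/except). Output: ZAP

Answer: ZAP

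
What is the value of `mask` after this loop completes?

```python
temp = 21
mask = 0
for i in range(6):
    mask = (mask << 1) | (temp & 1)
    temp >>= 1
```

Reverse lowest 6 bits of 21
`mask` takes the values: 0 → 1 → 2 → 5 → 10 → 21 → 42

Answer: 42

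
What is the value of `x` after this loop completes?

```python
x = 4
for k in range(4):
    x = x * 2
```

Multiply by 2, 4 times: 4 * 2^4 = 64
`x` takes the values: 4 → 8 → 16 → 32 → 64

Answer: 64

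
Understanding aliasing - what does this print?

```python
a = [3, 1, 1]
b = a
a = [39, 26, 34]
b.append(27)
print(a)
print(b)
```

Key concept: rebinding vs mutation: a is rebound to a new list, b still points at the original.
Step by step:
`a = [3, 1, 1]` → a = [3, 1, 1]
`b = a` → b = [3, 1, 1] (same object as a)
`a = [39, 26, 34]` → a = [39, 26, 34]
`b.append(27)` → b = [3, 1, 1, 27]
`print(a)` → prints [39, 26, 34]
`print(b)` → prints [3, 1, 1, 27]

Answer:
[39, 26, 34]
[3, 1, 1, 27]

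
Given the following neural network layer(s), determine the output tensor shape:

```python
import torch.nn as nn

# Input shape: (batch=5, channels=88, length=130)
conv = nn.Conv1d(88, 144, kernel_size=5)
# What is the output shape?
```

Input: (5, 88, 130) -> Output: (5, 144, 126)

Answer: (5, 144, 126)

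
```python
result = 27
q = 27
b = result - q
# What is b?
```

Trace:
`result = 27` → result = 27
`q = 27` → q = 27
`b = result - q` → b = 0
So b = 0

Answer: 0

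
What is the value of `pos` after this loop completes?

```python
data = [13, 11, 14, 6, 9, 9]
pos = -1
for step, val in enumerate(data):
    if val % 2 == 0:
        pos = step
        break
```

First even number index in [13, 11, 14, 6, 9, 9]
`pos` takes the values: -1 → 2

Answer: 2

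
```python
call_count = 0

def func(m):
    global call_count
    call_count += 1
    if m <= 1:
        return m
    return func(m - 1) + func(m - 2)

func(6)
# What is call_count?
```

Calls(m) = 1 + Calls(m-1) + Calls(m-2); Calls(0)=Calls(1)=1. For m=6 this gives 25.

Answer: 25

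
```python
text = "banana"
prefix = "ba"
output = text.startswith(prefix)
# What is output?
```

Trace:
`text = "banana"` → text = 'banana'
`prefix = "ba"` → prefix = 'ba'
`output = text.startswith(prefix)` → output = True
So output = True

Answer: True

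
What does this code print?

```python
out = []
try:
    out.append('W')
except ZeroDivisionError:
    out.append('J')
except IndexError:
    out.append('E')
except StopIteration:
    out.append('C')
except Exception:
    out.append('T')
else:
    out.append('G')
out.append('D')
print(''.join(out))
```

Execution trace: 'W' (try body, no exception) → 'G' (else) → 'D' (after the try/except). Output: WGD

Answer: WGD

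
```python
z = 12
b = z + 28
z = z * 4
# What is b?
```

Trace:
`z = 12` → z = 12
`b = z + 28` → b = 40
`z = z * 4` → z = 48
So b = 40

Answer: 40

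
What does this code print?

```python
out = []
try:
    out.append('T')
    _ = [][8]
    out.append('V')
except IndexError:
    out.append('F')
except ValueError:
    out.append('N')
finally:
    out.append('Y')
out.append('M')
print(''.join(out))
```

Execution trace: 'T' (try body) → 'F' (except IndexError) → 'Y' (finally) → 'M' (after the try/except). Output: TFYM

Answer: TFYM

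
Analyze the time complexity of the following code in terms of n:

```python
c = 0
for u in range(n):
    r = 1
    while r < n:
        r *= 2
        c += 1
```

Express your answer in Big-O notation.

Each loop level contributes: n × log n. Multiplying the contributions gives O(n log n).

Answer: O(n log n)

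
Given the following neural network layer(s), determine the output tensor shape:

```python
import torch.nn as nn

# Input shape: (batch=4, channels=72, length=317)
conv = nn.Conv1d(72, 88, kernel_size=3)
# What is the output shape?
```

Input: (4, 72, 317) -> Output: (4, 88, 315)

Answer: (4, 88, 315)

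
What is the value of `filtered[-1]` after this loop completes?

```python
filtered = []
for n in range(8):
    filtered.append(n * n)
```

Last element of squares 0 to 7
`filtered` takes the values: [] → [0] → [0, 1] → [0, 1, 4] → [0, 1, 4, 9] → [0, 1, 4, 9, 16] → [0, 1, 4, 9, 16, 25] → [0, 1, 4, 9, 16, 25, 36] → [0, 1, 4, 9, 16, 25, 36, 49]
So `filtered[-1]` = 49

Answer: 49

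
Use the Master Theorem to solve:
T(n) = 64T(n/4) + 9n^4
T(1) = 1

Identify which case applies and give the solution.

a=64, b=4, f(n)=9n^4. log_4(64) = 3. Since c=4 > 3 and the regularity condition holds (64(n/4)^4 = (64/4^4)n^4 with 64/4^4 < 1), Case 3 applies: T(n) = Θ(f(n)) = O(n^4).

Answer: O(n^4) - Case 3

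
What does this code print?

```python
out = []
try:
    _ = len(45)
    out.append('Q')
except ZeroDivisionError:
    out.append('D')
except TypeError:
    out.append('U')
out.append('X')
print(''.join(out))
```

Execution trace: 'U' (except TypeError) → 'X' (after the try/except). Output: UX

Answer: UX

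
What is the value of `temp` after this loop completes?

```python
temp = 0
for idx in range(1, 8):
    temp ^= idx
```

XOR of 1 to 7
`temp` takes the values: 0 → 1 → 3 → 0 → 4 → 1 → 7 → 0

Answer: 0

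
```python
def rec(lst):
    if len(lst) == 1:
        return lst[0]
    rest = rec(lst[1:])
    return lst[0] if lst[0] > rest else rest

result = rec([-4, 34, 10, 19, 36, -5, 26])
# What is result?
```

Recursive max over [-4, 34, 10, 19, 36, -5, 26] = 36

Answer: 36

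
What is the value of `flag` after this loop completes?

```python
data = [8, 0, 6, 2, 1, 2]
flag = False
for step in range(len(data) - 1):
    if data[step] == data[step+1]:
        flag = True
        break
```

Check consecutive duplicates in [8, 0, 6, 2, 1, 2]
`flag` takes the values: False

Answer: False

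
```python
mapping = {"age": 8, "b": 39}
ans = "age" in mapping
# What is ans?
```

Trace:
`mapping = {"age": 8, "b": 39}` → mapping = {'age': 8, 'b': 39}
`ans = "age" in mapping` → ans = True
So ans = True

Answer: True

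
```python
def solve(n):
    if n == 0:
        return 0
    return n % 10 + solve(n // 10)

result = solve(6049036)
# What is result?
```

Sum of digits of 6049036: 6 + 3 + 0 + 9 + 4 + 0 + 6 = 28

Answer: 28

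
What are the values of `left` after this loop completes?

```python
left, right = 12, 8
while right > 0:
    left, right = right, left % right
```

GCD of 12 and 8
`left` takes the values: 12 → 8 → 4

Answer: 4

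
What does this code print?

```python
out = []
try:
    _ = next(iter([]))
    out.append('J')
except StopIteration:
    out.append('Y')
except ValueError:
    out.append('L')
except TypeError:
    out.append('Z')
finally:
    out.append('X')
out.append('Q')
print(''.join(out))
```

Execution trace: 'Y' (except StopIteration) → 'X' (finally) → 'Q' (after the try/except). Output: YXQ

Answer: YXQ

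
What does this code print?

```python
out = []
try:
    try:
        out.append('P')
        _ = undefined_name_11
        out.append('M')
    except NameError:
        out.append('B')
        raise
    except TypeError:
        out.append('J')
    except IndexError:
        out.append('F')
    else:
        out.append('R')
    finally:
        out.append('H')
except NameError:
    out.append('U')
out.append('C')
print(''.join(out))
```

Execution trace: 'P' (inner try body) → 'B' (inner except NameError) → 'H' (inner finally) → 'U' (outer except NameError) → 'C' (after the try/except). Output: PBHUC

Answer: PBHUC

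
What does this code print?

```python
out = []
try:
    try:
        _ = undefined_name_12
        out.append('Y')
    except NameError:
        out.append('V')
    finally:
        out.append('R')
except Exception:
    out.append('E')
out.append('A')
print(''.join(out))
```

Execution trace: 'V' (inner except NameError) → 'R' (inner finally) → 'A' (after the try/except). Output: VRA

Answer: VRA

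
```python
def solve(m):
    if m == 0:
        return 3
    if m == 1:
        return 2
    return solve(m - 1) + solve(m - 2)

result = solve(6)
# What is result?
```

Build up from base cases: solve(0)=3, solve(1)=2, solve(2)=5, solve(3)=7, solve(4)=12, solve(5)=19, solve(6)=31

Answer: 31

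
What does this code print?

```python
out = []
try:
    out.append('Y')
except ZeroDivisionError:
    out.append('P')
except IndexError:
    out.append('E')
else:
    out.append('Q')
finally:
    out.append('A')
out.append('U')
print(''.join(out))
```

Execution trace: 'Y' (try body, no exception) → 'Q' (else) → 'A' (finally) → 'U' (after the try/except). Output: YQAU

Answer: YQAU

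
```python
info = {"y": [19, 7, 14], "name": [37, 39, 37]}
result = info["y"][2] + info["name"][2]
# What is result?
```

Trace:
`info = {"y": [19, 7, 14], "name": [37, 39, 37]}` → info = {'y': [19, 7, 14], 'name': [37, 39, 37]}
`result = info["y"][2] + info["name"][2]` → result = 51
So result = 51

Answer: 51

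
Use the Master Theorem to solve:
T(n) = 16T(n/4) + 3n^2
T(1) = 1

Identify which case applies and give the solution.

a=16, b=4, f(n)=3n^2. log_4(16) = 2. Since c=2 = 2, Case 2 applies: T(n) = Θ(n^log_b(a) · log n) = O(n^2 log n).

Answer: O(n^2 log n) - Case 2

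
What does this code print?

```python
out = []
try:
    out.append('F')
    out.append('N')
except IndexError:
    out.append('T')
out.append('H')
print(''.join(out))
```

Execution trace: 'F' (try body) → 'N' (try body, no exception) → 'H' (after the try/except). Output: FNH

Answer: FNH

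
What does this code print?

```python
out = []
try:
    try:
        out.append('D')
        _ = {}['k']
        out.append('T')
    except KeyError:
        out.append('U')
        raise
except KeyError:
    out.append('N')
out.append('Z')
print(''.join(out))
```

Execution trace: 'D' (inner try body) → 'U' (inner except KeyError) → 'N' (outer except KeyError) → 'Z' (after the try/except). Output: DUNZ

Answer: DUNZ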